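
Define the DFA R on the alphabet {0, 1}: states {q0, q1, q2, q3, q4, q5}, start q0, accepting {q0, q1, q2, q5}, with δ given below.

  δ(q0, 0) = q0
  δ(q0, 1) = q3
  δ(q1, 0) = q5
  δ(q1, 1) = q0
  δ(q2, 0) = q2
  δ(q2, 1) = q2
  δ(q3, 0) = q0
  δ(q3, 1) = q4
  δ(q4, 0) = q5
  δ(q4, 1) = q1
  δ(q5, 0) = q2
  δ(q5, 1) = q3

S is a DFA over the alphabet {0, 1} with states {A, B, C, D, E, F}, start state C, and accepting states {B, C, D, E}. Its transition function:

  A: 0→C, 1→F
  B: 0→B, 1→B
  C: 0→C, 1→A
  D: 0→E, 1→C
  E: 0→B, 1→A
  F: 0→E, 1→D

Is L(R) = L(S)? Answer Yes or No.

Yes

Exploring the product automaton R × S from the start pair (q0, C), following both machines on each input symbol, reaches 6 state pairs: (q0, C), (q3, A), (q4, F), (q5, E), (q1, D), (q2, B).
R accepts in {q0, q1, q2, q5} and S accepts in {B, C, D, E}. In every reachable pair the two components are either both accepting — (q0, C), (q5, E), (q1, D), (q2, B) — or both non-accepting, so no string is accepted by exactly one of the machines: L(R) \ L(S) and L(S) \ L(R) are both empty.
Hence every string is accepted by R iff it is accepted by S, and the two languages coincide.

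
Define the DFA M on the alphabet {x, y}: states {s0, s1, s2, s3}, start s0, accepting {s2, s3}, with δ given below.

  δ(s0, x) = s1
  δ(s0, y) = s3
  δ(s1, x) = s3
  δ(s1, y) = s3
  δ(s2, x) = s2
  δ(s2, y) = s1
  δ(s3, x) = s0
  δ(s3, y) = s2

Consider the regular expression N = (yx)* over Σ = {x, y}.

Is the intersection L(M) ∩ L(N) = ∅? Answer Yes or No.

Yes

Converting the expression N to a DFA (subset construction, then merging equivalent states) gives the minimal DFA with states {n0, n1, n2}, start state n0, accepting states {n0} and transitions n0: x→n1, y→n2; n1: x→n1, y→n1; n2: x→n0, y→n1.
Exploring the product automaton M × N from the start pair (s0, n0), following both machines on each input symbol, reaches 6 state pairs: (s0, n0), (s1, n1), (s3, n2), (s3, n1), (s2, n1), (s0, n1).
M accepts in {s2, s3} and N accepts in {n0}; no reachable pair has both components accepting, so no string drives both machines to acceptance simultaneously and L(M) ∩ L(N) = ∅.
So no string is accepted by both, and the intersection is empty.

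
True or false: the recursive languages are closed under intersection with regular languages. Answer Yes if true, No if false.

Yes

A regular language is decidable (simulate its DFA), so run that check and the decider for L and accept iff both accept; everything halts.
So the recursive languages are closed under intersection with a regular language.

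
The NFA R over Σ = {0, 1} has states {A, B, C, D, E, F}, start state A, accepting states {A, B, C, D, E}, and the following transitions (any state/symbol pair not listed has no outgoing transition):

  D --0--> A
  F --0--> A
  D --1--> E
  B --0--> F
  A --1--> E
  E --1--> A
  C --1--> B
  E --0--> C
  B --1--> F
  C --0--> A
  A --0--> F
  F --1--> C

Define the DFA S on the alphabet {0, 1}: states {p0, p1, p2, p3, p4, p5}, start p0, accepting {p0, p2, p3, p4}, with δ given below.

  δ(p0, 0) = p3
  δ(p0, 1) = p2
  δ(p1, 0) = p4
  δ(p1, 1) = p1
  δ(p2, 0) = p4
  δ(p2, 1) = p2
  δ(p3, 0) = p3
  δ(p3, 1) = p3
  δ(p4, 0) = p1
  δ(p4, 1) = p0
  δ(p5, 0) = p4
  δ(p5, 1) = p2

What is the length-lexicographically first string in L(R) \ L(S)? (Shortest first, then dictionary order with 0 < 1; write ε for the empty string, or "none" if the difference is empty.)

100

The string 100 is accepted by R but not by S.
No shorter string lies in the difference, and 100 is the lexicographically first length-3 string in L(R) \ L(S).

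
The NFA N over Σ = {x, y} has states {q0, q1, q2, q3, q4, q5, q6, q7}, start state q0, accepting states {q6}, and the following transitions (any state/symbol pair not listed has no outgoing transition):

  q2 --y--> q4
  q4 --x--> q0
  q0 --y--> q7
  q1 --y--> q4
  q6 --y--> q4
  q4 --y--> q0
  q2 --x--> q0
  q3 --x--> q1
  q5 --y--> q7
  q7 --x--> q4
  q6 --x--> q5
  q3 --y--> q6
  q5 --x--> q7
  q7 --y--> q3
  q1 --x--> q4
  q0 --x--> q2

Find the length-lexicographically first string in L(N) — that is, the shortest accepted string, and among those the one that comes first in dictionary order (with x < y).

yyy

A breadth-first search from q0 reaches an accepting state first via the path q0 → q7 → q3 → q6 on input yyy.
No string of length < 3 is accepted (BFS exhausts all shorter strings without reaching an accepting state), and yyy is the lexicographically least accepting string of length 3.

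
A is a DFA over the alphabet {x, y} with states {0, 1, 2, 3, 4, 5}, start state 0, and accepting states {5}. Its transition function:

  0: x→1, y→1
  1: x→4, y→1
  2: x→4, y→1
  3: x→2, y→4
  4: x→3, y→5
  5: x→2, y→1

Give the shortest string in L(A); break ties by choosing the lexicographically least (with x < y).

xxy

A breadth-first search from 0 reaches an accepting state first via the path 0 → 1 → 4 → 5 on input xxy.
No string of length < 3 is accepted (BFS exhausts all shorter strings without reaching an accepting state), and xxy is the lexicographically least accepting string of length 3.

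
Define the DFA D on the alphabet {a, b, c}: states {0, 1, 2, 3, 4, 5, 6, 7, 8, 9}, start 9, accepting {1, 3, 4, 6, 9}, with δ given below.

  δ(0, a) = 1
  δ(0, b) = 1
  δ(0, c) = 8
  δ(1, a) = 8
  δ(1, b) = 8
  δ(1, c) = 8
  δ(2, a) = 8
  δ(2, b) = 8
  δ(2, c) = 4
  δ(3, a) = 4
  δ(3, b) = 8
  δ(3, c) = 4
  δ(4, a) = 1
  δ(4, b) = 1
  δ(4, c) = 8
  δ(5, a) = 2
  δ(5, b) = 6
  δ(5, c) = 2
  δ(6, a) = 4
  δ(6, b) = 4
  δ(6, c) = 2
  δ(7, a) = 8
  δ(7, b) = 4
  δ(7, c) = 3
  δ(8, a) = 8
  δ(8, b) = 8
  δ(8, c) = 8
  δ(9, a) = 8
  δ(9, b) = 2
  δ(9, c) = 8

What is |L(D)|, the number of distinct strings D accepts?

The useful subgraph on states {1, 2, 4, 9} is acyclic, so L(D) is finite; the longest accepting path visits 4 useful states, giving maximum string length 3.
Counting accepting paths from 9 by length: 1 of length 0, 1 of length 2, 2 of length 3. Total 4.

4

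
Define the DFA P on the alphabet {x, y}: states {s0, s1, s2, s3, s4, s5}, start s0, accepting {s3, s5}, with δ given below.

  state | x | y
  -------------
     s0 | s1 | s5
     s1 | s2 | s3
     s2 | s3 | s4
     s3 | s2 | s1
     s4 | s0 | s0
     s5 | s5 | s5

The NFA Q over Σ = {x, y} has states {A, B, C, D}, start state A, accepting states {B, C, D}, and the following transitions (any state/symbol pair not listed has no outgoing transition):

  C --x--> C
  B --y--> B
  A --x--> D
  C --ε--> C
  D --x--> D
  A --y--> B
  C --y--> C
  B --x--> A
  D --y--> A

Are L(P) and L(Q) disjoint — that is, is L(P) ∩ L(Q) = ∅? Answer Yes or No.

The string y is accepted by both P and Q.
Hence L(P) ∩ L(Q) ≠ ∅.

No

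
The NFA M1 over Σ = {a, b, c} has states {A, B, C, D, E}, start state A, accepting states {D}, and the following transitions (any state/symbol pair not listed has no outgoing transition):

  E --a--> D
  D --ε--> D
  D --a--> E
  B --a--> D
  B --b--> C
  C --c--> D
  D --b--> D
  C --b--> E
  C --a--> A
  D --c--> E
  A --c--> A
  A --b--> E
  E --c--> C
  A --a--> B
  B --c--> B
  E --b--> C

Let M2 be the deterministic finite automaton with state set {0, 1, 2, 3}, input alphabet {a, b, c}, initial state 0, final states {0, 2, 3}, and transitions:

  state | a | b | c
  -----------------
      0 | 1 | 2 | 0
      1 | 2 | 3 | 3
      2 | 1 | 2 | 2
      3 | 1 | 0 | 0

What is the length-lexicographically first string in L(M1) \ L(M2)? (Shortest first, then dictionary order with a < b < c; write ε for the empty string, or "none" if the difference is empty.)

The string ba is accepted by M1 but not by M2.
No shorter string lies in the difference, and ba is the lexicographically first length-2 string in L(M1) \ L(M2).

ba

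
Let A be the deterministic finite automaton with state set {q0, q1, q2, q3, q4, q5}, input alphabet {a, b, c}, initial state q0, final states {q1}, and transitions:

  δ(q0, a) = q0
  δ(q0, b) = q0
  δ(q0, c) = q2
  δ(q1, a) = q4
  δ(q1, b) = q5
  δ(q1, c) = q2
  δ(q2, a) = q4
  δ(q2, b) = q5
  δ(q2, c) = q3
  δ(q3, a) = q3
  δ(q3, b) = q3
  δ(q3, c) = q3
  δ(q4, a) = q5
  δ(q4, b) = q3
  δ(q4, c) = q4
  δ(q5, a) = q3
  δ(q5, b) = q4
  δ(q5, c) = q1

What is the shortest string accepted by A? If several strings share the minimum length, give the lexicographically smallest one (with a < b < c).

A breadth-first search from q0 reaches an accepting state first via the path q0 → q2 → q5 → q1 on input cbc.
No string of length < 3 is accepted (BFS exhausts all shorter strings without reaching an accepting state), and cbc is the lexicographically least accepting string of length 3.

cbc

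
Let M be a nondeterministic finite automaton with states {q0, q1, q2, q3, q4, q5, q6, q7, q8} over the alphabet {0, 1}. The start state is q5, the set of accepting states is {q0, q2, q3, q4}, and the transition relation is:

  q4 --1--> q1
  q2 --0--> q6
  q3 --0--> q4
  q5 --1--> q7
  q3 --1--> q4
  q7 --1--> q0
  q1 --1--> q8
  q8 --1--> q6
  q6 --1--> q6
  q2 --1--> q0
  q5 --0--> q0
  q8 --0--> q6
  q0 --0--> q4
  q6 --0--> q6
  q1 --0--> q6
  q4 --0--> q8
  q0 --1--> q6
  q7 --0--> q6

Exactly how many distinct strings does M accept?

4

The useful subgraph on states {q0, q4, q5, q7} is acyclic, so L(M) is finite; the longest accepting path visits 4 useful states, giving maximum string length 3.
Counting accepting paths from q5 by length: 1 of length 1, 2 of length 2, 1 of length 3. Total 4.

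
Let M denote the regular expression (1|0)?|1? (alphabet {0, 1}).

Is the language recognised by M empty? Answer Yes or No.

The empty string ε matches the expression, so it belongs to L(M).
Since L(M) contains at least one string, it is not empty.

No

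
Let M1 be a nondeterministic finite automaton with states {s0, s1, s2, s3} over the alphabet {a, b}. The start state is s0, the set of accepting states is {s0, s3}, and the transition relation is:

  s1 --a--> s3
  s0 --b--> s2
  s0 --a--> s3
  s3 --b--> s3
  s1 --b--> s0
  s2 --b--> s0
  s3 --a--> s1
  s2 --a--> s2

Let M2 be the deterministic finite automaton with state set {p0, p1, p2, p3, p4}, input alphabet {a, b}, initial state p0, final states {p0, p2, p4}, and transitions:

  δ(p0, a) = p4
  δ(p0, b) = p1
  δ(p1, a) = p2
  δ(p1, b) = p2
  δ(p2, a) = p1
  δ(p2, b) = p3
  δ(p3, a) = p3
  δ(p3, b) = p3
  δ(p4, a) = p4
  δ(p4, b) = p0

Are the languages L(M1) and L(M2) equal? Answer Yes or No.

No

The string abb is accepted by M1 but rejected by M2.
So L(M1) ≠ L(M2).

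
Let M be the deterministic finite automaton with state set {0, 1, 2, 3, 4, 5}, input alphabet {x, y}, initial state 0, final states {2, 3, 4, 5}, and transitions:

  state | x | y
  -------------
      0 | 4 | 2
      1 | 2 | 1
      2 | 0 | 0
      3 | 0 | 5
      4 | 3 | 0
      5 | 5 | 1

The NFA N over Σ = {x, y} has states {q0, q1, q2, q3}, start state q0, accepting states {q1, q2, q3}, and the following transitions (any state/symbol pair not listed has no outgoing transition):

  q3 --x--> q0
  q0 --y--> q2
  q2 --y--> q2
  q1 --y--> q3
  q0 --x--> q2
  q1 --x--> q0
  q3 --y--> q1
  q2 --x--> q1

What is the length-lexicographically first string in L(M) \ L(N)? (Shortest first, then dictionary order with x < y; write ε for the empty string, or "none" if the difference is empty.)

The string yxx is accepted by M but not by N.
No shorter string lies in the difference, and yxx is the lexicographically first length-3 string in L(M) \ L(N).

yxx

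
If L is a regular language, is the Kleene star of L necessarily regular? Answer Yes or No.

If R is a regular expression for L then R* denotes L*; on automata, add a new accepting start state with an ε-move into the old start state and ε-moves from every old accepting state back to it.
So the regular languages are closed under Kleene star.

Yes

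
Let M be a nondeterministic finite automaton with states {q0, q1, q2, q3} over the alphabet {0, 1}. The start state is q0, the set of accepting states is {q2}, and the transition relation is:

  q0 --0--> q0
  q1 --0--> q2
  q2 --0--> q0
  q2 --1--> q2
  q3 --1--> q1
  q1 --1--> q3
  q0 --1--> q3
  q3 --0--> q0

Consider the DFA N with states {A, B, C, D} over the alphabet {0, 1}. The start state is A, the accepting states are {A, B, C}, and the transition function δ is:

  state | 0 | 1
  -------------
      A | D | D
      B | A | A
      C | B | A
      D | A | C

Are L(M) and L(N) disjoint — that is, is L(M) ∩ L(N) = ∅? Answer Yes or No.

The string 110 is accepted by both M and N.
Hence L(M) ∩ L(N) ≠ ∅.

No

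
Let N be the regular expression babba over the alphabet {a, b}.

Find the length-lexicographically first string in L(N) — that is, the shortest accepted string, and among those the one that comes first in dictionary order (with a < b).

babba

By inspection of the expression, no string of length less than 5 matches, and babba is the lexicographically first match of length 5.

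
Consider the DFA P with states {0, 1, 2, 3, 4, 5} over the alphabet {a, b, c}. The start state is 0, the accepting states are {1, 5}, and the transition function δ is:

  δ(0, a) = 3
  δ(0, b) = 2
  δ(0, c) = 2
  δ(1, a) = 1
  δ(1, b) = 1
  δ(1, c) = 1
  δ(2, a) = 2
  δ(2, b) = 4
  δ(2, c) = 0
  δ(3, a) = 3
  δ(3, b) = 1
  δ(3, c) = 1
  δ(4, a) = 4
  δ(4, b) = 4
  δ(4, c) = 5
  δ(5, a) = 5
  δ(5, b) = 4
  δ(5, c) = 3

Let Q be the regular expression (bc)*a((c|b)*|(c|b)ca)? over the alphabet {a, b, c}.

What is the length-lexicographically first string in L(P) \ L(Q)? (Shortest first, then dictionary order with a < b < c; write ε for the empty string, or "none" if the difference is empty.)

The string aab is accepted by P but not by Q.
No shorter string lies in the difference, and aab is the lexicographically first length-3 string in L(P) \ L(Q).

aab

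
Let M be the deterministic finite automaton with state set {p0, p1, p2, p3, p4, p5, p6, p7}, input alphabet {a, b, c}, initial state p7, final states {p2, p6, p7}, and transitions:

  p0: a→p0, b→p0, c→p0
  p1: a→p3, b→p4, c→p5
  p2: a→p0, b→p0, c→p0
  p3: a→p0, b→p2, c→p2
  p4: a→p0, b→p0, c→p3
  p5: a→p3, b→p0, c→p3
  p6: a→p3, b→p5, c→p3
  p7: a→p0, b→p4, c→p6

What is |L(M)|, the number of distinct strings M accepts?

12

The useful subgraph on states {p2, p3, p4, p5, p6, p7} is acyclic, so L(M) is finite; the longest accepting path visits 5 useful states, giving maximum string length 4.
Counting accepting paths from p7 by length: 1 of length 0, 1 of length 1, 6 of length 3, 4 of length 4. Total 12.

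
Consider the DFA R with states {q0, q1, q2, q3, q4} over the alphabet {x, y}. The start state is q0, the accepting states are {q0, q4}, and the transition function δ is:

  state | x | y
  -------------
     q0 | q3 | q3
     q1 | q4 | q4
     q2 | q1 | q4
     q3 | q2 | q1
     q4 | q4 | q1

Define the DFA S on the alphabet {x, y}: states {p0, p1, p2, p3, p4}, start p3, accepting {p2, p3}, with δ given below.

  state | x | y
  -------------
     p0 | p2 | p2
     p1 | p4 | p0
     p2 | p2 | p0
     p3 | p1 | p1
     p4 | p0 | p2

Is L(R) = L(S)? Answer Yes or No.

Exploring the product automaton R × S from the start pair (q0, p3), following both machines on each input symbol, reaches 5 state pairs: (q0, p3), (q3, p1), (q2, p4), (q1, p0), (q4, p2).
R accepts in {q0, q4} and S accepts in {p2, p3}. In every reachable pair the two components are either both accepting — (q0, p3), (q4, p2) — or both non-accepting, so no string is accepted by exactly one of the machines: L(R) \ L(S) and L(S) \ L(R) are both empty.
Hence every string is accepted by R iff it is accepted by S, and the two languages coincide.

Yes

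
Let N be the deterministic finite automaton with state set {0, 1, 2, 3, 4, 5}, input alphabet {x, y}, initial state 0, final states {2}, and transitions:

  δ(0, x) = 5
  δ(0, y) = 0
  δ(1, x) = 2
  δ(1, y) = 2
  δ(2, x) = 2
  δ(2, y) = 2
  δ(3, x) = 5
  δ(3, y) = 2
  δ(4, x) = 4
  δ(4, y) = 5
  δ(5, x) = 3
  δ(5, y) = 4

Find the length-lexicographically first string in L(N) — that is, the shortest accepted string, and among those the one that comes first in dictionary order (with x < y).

A breadth-first search from 0 reaches an accepting state first via the path 0 → 5 → 3 → 2 on input xxy.
No string of length < 3 is accepted (BFS exhausts all shorter strings without reaching an accepting state), and xxy is the lexicographically least accepting string of length 3.

xxy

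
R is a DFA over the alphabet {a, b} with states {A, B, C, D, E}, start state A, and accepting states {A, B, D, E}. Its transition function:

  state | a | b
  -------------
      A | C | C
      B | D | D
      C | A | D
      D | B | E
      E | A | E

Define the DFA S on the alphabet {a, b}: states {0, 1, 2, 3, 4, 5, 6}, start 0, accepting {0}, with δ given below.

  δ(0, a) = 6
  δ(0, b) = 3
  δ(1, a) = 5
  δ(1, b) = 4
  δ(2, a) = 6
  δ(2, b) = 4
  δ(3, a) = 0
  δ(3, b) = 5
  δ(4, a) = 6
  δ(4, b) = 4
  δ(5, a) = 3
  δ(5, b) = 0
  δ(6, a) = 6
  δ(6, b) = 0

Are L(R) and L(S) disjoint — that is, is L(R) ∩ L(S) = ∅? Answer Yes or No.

The empty string ε is accepted by both R and S.
Hence L(R) ∩ L(S) ≠ ∅.

No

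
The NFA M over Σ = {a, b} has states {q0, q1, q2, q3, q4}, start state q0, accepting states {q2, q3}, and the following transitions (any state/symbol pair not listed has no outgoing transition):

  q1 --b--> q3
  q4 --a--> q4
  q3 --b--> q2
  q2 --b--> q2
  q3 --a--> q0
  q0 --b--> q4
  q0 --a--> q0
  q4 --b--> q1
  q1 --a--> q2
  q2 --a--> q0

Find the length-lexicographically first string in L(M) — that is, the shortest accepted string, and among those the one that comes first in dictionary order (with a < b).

A breadth-first search from q0 reaches an accepting state first via the path q0 → q4 → q1 → q2 on input bba.
No string of length < 3 is accepted (BFS exhausts all shorter strings without reaching an accepting state), and bba is the lexicographically least accepting string of length 3.

bba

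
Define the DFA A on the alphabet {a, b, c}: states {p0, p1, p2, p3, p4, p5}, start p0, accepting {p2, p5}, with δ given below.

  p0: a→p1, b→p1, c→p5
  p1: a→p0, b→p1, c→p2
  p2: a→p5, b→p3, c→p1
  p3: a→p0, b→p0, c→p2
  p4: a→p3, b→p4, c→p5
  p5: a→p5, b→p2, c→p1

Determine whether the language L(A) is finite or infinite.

State p0 is reachable from the start and can reach an accepting state, and it lies on the cycle p0 → p1 → p0.
Traversing that cycle any number of times yields accepted strings of unbounded length, so the language is infinite.

infinite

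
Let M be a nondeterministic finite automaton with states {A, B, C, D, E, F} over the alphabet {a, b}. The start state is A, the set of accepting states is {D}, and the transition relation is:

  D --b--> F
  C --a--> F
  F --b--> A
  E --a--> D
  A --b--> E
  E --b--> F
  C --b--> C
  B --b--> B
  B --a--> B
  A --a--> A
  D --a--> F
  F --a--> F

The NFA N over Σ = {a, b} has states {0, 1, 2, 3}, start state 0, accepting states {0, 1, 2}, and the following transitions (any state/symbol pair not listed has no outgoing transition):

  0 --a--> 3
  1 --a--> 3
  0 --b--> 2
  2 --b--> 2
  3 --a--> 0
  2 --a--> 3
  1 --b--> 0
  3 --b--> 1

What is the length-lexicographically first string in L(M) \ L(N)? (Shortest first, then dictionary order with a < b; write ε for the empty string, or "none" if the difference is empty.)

The string ba is accepted by M but not by N.
No shorter string lies in the difference, and ba is the lexicographically first length-2 string in L(M) \ L(N).

ba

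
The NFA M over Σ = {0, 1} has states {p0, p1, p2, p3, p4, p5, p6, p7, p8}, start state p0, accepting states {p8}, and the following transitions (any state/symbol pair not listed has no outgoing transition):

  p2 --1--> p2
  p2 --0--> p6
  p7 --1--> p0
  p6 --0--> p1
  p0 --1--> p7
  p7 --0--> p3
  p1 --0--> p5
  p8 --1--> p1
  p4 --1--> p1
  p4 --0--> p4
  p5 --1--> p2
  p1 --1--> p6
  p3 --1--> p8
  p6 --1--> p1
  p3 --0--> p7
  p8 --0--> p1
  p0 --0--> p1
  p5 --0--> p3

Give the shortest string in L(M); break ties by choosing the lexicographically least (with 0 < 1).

A breadth-first search from p0 reaches an accepting state first via the path p0 → p7 → p3 → p8 on input 101.
No string of length < 3 is accepted (BFS exhausts all shorter strings without reaching an accepting state), and 101 is the lexicographically least accepting string of length 3.

101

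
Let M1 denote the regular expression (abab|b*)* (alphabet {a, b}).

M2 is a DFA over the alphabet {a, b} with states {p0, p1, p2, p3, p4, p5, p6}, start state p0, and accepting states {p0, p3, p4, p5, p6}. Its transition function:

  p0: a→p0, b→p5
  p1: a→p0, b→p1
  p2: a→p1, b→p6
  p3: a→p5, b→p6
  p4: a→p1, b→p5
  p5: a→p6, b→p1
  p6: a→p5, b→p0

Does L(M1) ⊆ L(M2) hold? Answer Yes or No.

No

The string bb is in L(M1) but not in L(M2).
So L(M1) ⊄ L(M2).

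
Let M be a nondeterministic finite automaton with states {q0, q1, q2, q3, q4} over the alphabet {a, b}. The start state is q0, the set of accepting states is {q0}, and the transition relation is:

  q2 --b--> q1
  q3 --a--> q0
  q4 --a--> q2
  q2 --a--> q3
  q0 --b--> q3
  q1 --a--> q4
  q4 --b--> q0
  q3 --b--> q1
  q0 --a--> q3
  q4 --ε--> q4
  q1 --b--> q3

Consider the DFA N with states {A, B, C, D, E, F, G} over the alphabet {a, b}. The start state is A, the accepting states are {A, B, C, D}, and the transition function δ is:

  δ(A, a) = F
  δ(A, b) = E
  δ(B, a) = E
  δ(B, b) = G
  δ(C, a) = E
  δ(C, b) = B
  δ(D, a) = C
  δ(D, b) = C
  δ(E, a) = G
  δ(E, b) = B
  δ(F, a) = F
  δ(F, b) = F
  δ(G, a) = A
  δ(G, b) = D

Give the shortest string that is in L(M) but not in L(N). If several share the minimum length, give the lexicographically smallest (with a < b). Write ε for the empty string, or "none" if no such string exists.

The string aa is accepted by M but not by N.
No shorter string lies in the difference, and aa is the lexicographically first length-2 string in L(M) \ L(N).

aa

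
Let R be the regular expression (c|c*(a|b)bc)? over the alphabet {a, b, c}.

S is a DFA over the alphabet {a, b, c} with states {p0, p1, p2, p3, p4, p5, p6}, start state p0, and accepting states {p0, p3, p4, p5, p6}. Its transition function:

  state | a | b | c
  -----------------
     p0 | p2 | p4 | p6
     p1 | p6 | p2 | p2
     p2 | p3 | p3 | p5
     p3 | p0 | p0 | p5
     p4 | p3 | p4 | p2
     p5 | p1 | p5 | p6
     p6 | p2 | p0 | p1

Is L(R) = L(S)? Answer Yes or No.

No

The string bbc is accepted by R but rejected by S.
So L(R) ≠ L(S).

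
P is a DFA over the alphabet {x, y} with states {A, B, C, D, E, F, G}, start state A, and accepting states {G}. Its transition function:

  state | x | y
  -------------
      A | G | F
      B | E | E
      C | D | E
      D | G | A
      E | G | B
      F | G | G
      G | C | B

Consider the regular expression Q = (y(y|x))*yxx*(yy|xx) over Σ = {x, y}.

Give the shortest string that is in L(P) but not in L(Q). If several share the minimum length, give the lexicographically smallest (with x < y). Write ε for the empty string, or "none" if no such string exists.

The string x is accepted by P but not by Q.
No shorter string lies in the difference, and x is the lexicographically first length-1 string in L(P) \ L(Q).

x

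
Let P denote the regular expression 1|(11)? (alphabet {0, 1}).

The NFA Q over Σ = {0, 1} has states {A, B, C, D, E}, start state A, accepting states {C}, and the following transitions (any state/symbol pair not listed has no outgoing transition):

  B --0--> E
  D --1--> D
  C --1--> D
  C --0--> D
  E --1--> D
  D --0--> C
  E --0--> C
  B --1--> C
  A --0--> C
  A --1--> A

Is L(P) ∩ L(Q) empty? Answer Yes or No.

Yes

Converting the expression P to a DFA (subset construction, then merging equivalent states) gives the minimal DFA with states {p0, p1, p2, p3}, start state p0, accepting states {p0, p2, p3} and transitions p0: 0→p1, 1→p2; p1: 0→p1, 1→p1; p2: 0→p1, 1→p3; p3: 0→p1, 1→p1.
Exploring the product automaton P × Q from the start pair (p0, A), following both machines on each input symbol, reaches 6 state pairs: (p0, A), (p1, C), (p2, A), (p1, D), (p3, A), (p1, A).
P accepts in {p0, p2, p3} and Q accepts in {C}; no reachable pair has both components accepting, so no string drives both machines to acceptance simultaneously and L(P) ∩ L(Q) = ∅.
So no string is accepted by both, and the intersection is empty.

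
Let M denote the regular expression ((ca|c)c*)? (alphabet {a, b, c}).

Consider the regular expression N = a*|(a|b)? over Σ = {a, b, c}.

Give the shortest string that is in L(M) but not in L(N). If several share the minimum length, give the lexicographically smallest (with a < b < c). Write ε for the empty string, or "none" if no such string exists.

c

The string c is accepted by M but not by N.
No shorter string lies in the difference, and c is the lexicographically first length-1 string in L(M) \ L(N).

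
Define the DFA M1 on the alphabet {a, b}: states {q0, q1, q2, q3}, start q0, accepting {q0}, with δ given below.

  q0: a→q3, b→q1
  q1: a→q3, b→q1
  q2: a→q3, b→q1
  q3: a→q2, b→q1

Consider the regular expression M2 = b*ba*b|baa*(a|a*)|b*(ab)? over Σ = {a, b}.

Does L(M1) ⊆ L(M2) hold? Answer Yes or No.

Yes

Converting the expression M2 to a DFA (subset construction, then merging equivalent states) gives the minimal DFA with states {r0, r1, r2, r3, r4, r5, r6, r7}, start state r0, accepting states {r0, r2, r4, r5, r6} and transitions r0: a→r1, b→r2; r1: a→r3, b→r4; r2: a→r5, b→r6; r3: a→r3, b→r3; r4: a→r3, b→r3; r5: a→r5, b→r4; r6: a→r7, b→r6; r7: a→r7, b→r4.
Exploring the product automaton M1 × M2 from the start pair (q0, r0), following both machines on each input symbol, reaches 12 state pairs: (q0, r0), (q3, r1), (q1, r2), (q2, r3), (q1, r4), (q3, r5), (q1, r6), (q3, r3), (q1, r3), (q2, r5), (q3, r7), (q2, r7).
M1 accepts in {q0} and M2 accepts in {r0, r2, r4, r5, r6}. The reachable pairs whose M1-component is accepting are (q0, r0); in each of them the M2-component is accepting too, so the product for L(M1) \ L(M2) (M1-component accepting, M2-component rejecting) has no reachable accepting pair and the difference is empty.
Hence every string in L(M1) is also in L(M2).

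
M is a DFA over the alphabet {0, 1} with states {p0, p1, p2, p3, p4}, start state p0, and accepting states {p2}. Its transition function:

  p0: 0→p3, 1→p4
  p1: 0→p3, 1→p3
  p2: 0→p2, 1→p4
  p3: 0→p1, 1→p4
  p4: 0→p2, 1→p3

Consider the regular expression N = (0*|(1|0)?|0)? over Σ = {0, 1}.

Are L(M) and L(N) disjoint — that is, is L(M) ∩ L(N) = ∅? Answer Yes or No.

Yes

Converting the expression N to a DFA (subset construction, then merging equivalent states) gives the minimal DFA with states {n0, n1, n2, n3}, start state n0, accepting states {n0, n1, n2} and transitions n0: 0→n1, 1→n2; n1: 0→n1, 1→n3; n2: 0→n3, 1→n3; n3: 0→n3, 1→n3.
Exploring the product automaton M × N from the start pair (p0, n0), following both machines on each input symbol, reaches 8 state pairs: (p0, n0), (p3, n1), (p4, n2), (p1, n1), (p4, n3), (p2, n3), (p3, n3), (p1, n3).
M accepts in {p2} and N accepts in {n0, n1, n2}; no reachable pair has both components accepting, so no string drives both machines to acceptance simultaneously and L(M) ∩ L(N) = ∅.
So no string is accepted by both, and the intersection is empty.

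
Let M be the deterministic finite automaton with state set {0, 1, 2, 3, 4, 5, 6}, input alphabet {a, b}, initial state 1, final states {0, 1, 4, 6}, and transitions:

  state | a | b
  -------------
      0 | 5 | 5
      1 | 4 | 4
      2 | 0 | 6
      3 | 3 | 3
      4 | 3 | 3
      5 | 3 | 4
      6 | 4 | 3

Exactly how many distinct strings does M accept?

The useful subgraph on states {1, 4} is acyclic, so L(M) is finite; the longest accepting path visits 2 useful states, giving maximum string length 1.
Counting accepting paths from 1 by length: 1 of length 0, 2 of length 1. Total 3.

3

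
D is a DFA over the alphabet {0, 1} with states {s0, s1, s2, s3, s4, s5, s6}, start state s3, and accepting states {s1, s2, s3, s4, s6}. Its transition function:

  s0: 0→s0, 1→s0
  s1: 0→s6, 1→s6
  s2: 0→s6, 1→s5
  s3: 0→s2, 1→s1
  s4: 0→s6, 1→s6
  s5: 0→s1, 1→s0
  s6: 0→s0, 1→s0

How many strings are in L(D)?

The useful subgraph on states {s1, s2, s3, s5, s6} is acyclic, so L(D) is finite; the longest accepting path visits 5 useful states, giving maximum string length 4.
Counting accepting paths from s3 by length: 1 of length 0, 2 of length 1, 3 of length 2, 1 of length 3, 2 of length 4. Total 9.

9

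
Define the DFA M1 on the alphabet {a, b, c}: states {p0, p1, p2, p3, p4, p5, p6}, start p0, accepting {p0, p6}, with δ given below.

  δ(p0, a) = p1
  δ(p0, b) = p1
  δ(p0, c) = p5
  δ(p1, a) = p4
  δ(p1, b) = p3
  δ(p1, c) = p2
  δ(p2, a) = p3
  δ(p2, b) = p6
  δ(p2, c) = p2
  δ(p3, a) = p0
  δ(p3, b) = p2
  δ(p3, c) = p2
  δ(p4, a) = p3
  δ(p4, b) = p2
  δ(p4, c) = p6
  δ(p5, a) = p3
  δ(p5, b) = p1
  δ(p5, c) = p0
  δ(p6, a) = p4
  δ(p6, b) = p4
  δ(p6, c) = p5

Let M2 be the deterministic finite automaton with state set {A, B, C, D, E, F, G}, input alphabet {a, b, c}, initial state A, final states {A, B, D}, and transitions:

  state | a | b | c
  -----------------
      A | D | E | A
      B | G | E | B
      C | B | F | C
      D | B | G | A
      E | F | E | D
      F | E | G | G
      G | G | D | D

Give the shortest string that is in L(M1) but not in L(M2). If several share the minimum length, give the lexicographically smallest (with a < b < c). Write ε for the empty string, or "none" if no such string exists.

The string aba is accepted by M1 but not by M2.
No shorter string lies in the difference, and aba is the lexicographically first length-3 string in L(M1) \ L(M2).

aba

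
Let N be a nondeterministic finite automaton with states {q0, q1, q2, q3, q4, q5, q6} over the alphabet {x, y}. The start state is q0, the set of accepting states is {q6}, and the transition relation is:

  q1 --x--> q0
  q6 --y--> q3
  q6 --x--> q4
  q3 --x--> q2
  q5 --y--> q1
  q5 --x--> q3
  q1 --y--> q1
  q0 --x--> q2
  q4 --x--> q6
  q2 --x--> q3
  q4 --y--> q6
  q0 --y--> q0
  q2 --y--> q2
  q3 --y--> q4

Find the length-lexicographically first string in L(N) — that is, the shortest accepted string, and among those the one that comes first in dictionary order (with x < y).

A breadth-first search from q0 reaches an accepting state first via the path q0 → q2 → q3 → q4 → q6 on input xxyx.
No string of length < 4 is accepted (BFS exhausts all shorter strings without reaching an accepting state), and xxyx is the lexicographically least accepting string of length 4.

xxyx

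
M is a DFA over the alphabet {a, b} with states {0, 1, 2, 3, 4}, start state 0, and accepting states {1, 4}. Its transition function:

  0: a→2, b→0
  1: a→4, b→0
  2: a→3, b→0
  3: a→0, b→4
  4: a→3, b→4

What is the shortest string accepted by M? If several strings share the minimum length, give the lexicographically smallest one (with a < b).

aab

A breadth-first search from 0 reaches an accepting state first via the path 0 → 2 → 3 → 4 on input aab.
No string of length < 3 is accepted (BFS exhausts all shorter strings without reaching an accepting state), and aab is the lexicographically least accepting string of length 3.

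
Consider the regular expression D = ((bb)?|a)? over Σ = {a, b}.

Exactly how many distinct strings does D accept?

The expression has no Kleene star, so L(D) is finite. Expanding the alternatives gives {ε, a, bb}.
That is 1 of length 0, 1 of length 1, 1 of length 2: 3 strings in all.

3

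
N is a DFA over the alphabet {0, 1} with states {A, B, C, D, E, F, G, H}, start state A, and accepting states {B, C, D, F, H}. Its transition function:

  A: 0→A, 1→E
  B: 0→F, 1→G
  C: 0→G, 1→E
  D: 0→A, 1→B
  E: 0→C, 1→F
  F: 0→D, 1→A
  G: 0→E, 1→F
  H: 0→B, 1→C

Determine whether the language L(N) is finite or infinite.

infinite

State A is reachable from the start and can reach an accepting state, and it lies on the cycle A → A.
Traversing that cycle any number of times yields accepted strings of unbounded length, so the language is infinite.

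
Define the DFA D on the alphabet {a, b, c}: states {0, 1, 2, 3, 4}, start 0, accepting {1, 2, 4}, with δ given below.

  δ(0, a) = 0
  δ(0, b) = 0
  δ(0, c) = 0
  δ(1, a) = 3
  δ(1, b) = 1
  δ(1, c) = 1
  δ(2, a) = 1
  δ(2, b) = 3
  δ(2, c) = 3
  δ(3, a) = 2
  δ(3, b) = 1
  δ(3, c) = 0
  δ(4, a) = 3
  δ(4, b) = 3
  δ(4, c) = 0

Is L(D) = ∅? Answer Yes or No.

Yes

The states reachable from the start state are {0}.
None of the accepting states {1, 2, 4} is reachable, so no string is accepted and L(D) = ∅.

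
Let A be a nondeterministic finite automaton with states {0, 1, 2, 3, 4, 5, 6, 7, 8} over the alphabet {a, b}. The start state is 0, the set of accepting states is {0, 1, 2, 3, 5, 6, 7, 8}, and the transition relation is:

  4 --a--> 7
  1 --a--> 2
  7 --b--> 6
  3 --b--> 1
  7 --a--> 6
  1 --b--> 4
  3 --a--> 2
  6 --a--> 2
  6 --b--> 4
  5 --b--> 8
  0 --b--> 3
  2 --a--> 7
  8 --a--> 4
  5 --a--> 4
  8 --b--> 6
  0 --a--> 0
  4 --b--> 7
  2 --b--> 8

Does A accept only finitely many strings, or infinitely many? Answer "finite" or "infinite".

infinite

State 0 is reachable from the start and can reach an accepting state, and it lies on the cycle 0 → 0.
Traversing that cycle any number of times yields accepted strings of unbounded length, so the language is infinite.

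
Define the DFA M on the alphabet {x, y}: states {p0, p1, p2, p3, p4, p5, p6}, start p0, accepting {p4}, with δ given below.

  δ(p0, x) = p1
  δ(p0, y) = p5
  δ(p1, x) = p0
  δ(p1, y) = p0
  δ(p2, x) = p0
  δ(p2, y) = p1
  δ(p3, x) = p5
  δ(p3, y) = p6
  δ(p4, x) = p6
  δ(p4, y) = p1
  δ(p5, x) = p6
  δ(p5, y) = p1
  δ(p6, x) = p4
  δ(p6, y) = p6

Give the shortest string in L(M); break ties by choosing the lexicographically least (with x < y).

A breadth-first search from p0 reaches an accepting state first via the path p0 → p5 → p6 → p4 on input yxx.
No string of length < 3 is accepted (BFS exhausts all shorter strings without reaching an accepting state), and yxx is the lexicographically least accepting string of length 3.

yxx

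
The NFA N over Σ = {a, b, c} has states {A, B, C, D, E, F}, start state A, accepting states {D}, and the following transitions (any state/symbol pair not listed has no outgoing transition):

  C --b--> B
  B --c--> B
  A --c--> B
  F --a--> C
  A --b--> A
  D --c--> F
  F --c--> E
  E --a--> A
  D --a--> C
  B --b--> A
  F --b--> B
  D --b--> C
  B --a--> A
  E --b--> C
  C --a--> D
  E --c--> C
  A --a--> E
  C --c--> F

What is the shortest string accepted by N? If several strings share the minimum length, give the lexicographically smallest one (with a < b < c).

A breadth-first search from A reaches an accepting state first via the path A → E → C → D on input aba.
No string of length < 3 is accepted (BFS exhausts all shorter strings without reaching an accepting state), and aba is the lexicographically least accepting string of length 3.

aba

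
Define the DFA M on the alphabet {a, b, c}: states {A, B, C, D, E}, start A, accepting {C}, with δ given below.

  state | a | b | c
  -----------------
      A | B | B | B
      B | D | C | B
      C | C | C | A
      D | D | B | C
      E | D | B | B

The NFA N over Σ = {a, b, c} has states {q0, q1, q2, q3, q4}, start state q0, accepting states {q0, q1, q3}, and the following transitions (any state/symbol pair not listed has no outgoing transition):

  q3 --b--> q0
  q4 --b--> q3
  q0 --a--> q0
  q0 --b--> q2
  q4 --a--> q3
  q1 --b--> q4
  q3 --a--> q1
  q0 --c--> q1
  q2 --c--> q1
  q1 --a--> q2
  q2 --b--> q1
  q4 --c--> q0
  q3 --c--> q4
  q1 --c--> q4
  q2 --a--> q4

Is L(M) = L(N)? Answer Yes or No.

No

The string ab is accepted by M but rejected by N.
So L(M) ≠ L(N).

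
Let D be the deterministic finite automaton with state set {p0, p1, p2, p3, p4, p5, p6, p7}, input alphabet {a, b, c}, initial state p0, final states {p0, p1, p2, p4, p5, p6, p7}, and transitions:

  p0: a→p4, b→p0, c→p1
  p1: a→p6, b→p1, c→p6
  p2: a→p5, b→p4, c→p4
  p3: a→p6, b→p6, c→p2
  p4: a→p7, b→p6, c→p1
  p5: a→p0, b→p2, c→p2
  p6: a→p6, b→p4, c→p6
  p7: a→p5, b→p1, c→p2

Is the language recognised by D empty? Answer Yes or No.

The empty string ε is accepted: the run p0 ends in the accepting state p0.
Since at least one string is accepted, L(D) is not empty.

No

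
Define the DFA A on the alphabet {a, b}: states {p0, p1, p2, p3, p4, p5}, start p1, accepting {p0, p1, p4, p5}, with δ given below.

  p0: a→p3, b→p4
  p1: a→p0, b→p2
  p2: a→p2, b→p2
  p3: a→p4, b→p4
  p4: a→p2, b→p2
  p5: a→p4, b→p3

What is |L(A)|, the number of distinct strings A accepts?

5

The useful subgraph on states {p0, p1, p3, p4} is acyclic, so L(A) is finite; the longest accepting path visits 4 useful states, giving maximum string length 3.
Counting accepting paths from p1 by length: 1 of length 0, 1 of length 1, 1 of length 2, 2 of length 3. Total 5.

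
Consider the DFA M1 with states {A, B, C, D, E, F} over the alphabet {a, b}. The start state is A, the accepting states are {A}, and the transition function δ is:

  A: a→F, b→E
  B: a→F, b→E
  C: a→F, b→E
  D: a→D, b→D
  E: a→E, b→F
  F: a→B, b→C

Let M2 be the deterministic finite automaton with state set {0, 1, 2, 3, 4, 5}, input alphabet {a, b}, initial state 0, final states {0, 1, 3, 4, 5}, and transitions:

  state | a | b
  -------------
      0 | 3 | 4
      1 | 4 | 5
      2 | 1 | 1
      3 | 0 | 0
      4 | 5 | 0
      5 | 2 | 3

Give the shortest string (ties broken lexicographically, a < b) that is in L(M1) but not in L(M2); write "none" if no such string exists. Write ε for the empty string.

Exploring the product automaton M1 × M2 from the start pair (A, 0), following both machines on each input symbol, reaches 24 state pairs: (A, 0), (F, 3), (E, 4), (B, 0), (C, 0), (E, 5), (F, 0), (E, 2), (B, 3), (C, 4), (E, 1), (F, 1), (E, 0), (F, 5), (B, 4), (C, 5), (E, 3), (F, 4), (B, 2), (C, 3), (F, 2), (B, 5), (B, 1), (C, 1).
M1 accepts in {A} and M2 accepts in {0, 1, 3, 4, 5}. The reachable pairs whose M1-component is accepting are (A, 0); in each of them the M2-component is accepting too, so the product for L(M1) \ L(M2) (M1-component accepting, M2-component rejecting) has no reachable accepting pair and the difference is empty.
So every string accepted by M1 is also accepted by M2: L(M1) \ L(M2) = ∅ and there is no such string.

none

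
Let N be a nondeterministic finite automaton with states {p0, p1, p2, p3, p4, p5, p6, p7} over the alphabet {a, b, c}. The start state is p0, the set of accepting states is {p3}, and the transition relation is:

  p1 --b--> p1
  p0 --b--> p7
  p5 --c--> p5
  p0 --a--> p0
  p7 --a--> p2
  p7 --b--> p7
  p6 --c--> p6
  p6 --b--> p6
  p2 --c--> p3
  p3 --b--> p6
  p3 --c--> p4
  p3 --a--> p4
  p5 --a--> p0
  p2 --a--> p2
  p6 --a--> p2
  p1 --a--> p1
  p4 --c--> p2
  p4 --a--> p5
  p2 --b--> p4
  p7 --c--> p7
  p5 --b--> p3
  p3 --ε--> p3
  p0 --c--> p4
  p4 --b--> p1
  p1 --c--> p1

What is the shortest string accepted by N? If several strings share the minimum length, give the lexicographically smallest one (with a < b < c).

A breadth-first search from p0 reaches an accepting state first via the path p0 → p7 → p2 → p3 on input bac.
No string of length < 3 is accepted (BFS exhausts all shorter strings without reaching an accepting state), and bac is the lexicographically least accepting string of length 3.

bac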